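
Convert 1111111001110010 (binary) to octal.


Group into 3-bit groups: 001111111001110010
  001 = 1
  111 = 7
  111 = 7
  001 = 1
  110 = 6
  010 = 2
= 0o177162


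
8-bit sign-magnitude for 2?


Sign bit: 0 (positive)
Magnitude: 2 = 0000010
= 00000010


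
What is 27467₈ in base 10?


Positional values:
Position 0: 7 × 8^0 = 7
Position 1: 6 × 8^1 = 48
Position 2: 4 × 8^2 = 256
Position 3: 7 × 8^3 = 3584
Position 4: 2 × 8^4 = 8192
Sum = 7 + 48 + 256 + 3584 + 8192
= 12087


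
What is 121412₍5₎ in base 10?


Positional values (base 5):
  2 × 5^0 = 2 × 1 = 2
  1 × 5^1 = 1 × 5 = 5
  4 × 5^2 = 4 × 25 = 100
  1 × 5^3 = 1 × 125 = 125
  2 × 5^4 = 2 × 625 = 1250
  1 × 5^5 = 1 × 3125 = 3125
Sum = 2 + 5 + 100 + 125 + 1250 + 3125
= 4607


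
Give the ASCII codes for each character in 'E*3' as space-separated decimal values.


String: 'E*3'  (3 characters)
Per-character ASCII lookup:
  'E': uppercase starts at 65: 'E' = 65 + 4 = 69
  '*': special character: '*' = 42
  '3': digits start at 48: '3' = 48 + 3 = 51
= 69 42 51


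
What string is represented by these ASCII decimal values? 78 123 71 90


Codes (decimal): 78 123 71 90
Per-code ASCII lookup:
  78  (range 65-90: uppercase, 78 - 65 = 13) → 'N'
  123  (special character) → '{'
  71  (range 65-90: uppercase, 71 - 65 = 6) → 'G'
  90  (range 65-90: uppercase, 90 - 65 = 25) → 'Z'
= 'N{GZ'


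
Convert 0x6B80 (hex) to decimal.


Positional values:
Position 0: 0 × 16^0 = 0 × 1 = 0
Position 1: 8 × 16^1 = 8 × 16 = 128
Position 2: B × 16^2 = 11 × 256 = 2816
Position 3: 6 × 16^3 = 6 × 4096 = 24576
Sum = 0 + 128 + 2816 + 24576
= 27520


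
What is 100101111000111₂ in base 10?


Positional values:
Bit 0: 1 × 2^0 = 1
Bit 1: 1 × 2^1 = 2
Bit 2: 1 × 2^2 = 4
Bit 6: 1 × 2^6 = 64
Bit 7: 1 × 2^7 = 128
Bit 8: 1 × 2^8 = 256
Bit 9: 1 × 2^9 = 512
Bit 11: 1 × 2^11 = 2048
Bit 14: 1 × 2^14 = 16384
Sum = 1 + 2 + 4 + 64 + 128 + 256 + 512 + 2048 + 16384
= 19399


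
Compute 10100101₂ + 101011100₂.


Align and add column by column (LSB to MSB, carry propagating):
  0010100101
+ 0101011100
  ----------
  col 0: 1 + 0 + 0 (carry in) = 1 → bit 1, carry out 0
  col 1: 0 + 0 + 0 (carry in) = 0 → bit 0, carry out 0
  col 2: 1 + 1 + 0 (carry in) = 2 → bit 0, carry out 1
  col 3: 0 + 1 + 1 (carry in) = 2 → bit 0, carry out 1
  col 4: 0 + 1 + 1 (carry in) = 2 → bit 0, carry out 1
  col 5: 1 + 0 + 1 (carry in) = 2 → bit 0, carry out 1
  col 6: 0 + 1 + 1 (carry in) = 2 → bit 0, carry out 1
  col 7: 1 + 0 + 1 (carry in) = 2 → bit 0, carry out 1
  col 8: 0 + 1 + 1 (carry in) = 2 → bit 0, carry out 1
  col 9: 0 + 0 + 1 (carry in) = 1 → bit 1, carry out 0
Reading bits MSB→LSB: 1000000001
Strip leading zeros: 1000000001
= 1000000001


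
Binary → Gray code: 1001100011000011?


Binary: 1001100011000011
Gray code: G = B XOR (B >> 1)
B >> 1 = 0100110001100001
1001100011000011 XOR 0100110001100001:
  1 XOR 0 = 1
  0 XOR 1 = 1
  0 XOR 0 = 0
  1 XOR 0 = 1
  1 XOR 1 = 0
  0 XOR 1 = 1
  0 XOR 0 = 0
  0 XOR 0 = 0
  1 XOR 0 = 1
  1 XOR 1 = 0
  0 XOR 1 = 1
  0 XOR 0 = 0
  0 XOR 0 = 0
  0 XOR 0 = 0
  1 XOR 0 = 1
  1 XOR 1 = 0
= 1101010010100010


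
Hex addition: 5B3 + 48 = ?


Align and add column by column (LSB to MSB, each column mod 16 with carry):
  05B3
+ 0048
  ----
  col 0: 3(3) + 8(8) + 0 (carry in) = 11 → B(11), carry out 0
  col 1: B(11) + 4(4) + 0 (carry in) = 15 → F(15), carry out 0
  col 2: 5(5) + 0(0) + 0 (carry in) = 5 → 5(5), carry out 0
  col 3: 0(0) + 0(0) + 0 (carry in) = 0 → 0(0), carry out 0
Reading digits MSB→LSB: 05FB
Strip leading zeros: 5FB
= 0x5FB


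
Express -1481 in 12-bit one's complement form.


Original: 010111001001
Invert all bits:
  bit 0: 0 → 1
  bit 1: 1 → 0
  bit 2: 0 → 1
  bit 3: 1 → 0
  bit 4: 1 → 0
  bit 5: 1 → 0
  bit 6: 0 → 1
  bit 7: 0 → 1
  bit 8: 1 → 0
  bit 9: 0 → 1
  bit 10: 0 → 1
  bit 11: 1 → 0
= 101000110110


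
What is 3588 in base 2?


Divide by 2 repeatedly:
3588 ÷ 2 = 1794 remainder 0
1794 ÷ 2 = 897 remainder 0
897 ÷ 2 = 448 remainder 1
448 ÷ 2 = 224 remainder 0
224 ÷ 2 = 112 remainder 0
112 ÷ 2 = 56 remainder 0
56 ÷ 2 = 28 remainder 0
28 ÷ 2 = 14 remainder 0
14 ÷ 2 = 7 remainder 0
7 ÷ 2 = 3 remainder 1
3 ÷ 2 = 1 remainder 1
1 ÷ 2 = 0 remainder 1
Reading remainders bottom-up:
= 111000000100


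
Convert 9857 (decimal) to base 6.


Divide by 6 repeatedly:
9857 ÷ 6 = 1642 remainder 5
1642 ÷ 6 = 273 remainder 4
273 ÷ 6 = 45 remainder 3
45 ÷ 6 = 7 remainder 3
7 ÷ 6 = 1 remainder 1
1 ÷ 6 = 0 remainder 1
Reading remainders bottom-up:
= 113345


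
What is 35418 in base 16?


Divide by 16 repeatedly:
35418 ÷ 16 = 2213 remainder 10 (A)
2213 ÷ 16 = 138 remainder 5 (5)
138 ÷ 16 = 8 remainder 10 (A)
8 ÷ 16 = 0 remainder 8 (8)
Reading remainders bottom-up:
= 0x8A5A


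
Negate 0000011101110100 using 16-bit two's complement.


Original: 0000011101110100
Step 1 - Invert all bits: 1111100010001011
Step 2 - Add 1: 1111100010001011 + 1
= 1111100010001100 (represents -1908)


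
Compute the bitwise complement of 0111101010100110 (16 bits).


Original: 0111101010100110
Invert all bits:
  bit 0: 0 → 1
  bit 1: 1 → 0
  bit 2: 1 → 0
  bit 3: 1 → 0
  bit 4: 1 → 0
  bit 5: 0 → 1
  bit 6: 1 → 0
  bit 7: 0 → 1
  bit 8: 1 → 0
  bit 9: 0 → 1
  bit 10: 1 → 0
  bit 11: 0 → 1
  bit 12: 0 → 1
  bit 13: 1 → 0
  bit 14: 1 → 0
  bit 15: 0 → 1
= 1000010101011001


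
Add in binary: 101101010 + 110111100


Align and add column by column (LSB to MSB, carry propagating):
  0101101010
+ 0110111100
  ----------
  col 0: 0 + 0 + 0 (carry in) = 0 → bit 0, carry out 0
  col 1: 1 + 0 + 0 (carry in) = 1 → bit 1, carry out 0
  col 2: 0 + 1 + 0 (carry in) = 1 → bit 1, carry out 0
  col 3: 1 + 1 + 0 (carry in) = 2 → bit 0, carry out 1
  col 4: 0 + 1 + 1 (carry in) = 2 → bit 0, carry out 1
  col 5: 1 + 1 + 1 (carry in) = 3 → bit 1, carry out 1
  col 6: 1 + 0 + 1 (carry in) = 2 → bit 0, carry out 1
  col 7: 0 + 1 + 1 (carry in) = 2 → bit 0, carry out 1
  col 8: 1 + 1 + 1 (carry in) = 3 → bit 1, carry out 1
  col 9: 0 + 0 + 1 (carry in) = 1 → bit 1, carry out 0
Reading bits MSB→LSB: 1100100110
Strip leading zeros: 1100100110
= 1100100110


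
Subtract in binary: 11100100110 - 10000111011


Align and subtract column by column (LSB to MSB, borrowing when needed):
  11100100110
- 10000111011
  -----------
  col 0: (0 - 0 borrow-in) - 1 → borrow from next column: (0+2) - 1 = 1, borrow out 1
  col 1: (1 - 1 borrow-in) - 1 → borrow from next column: (0+2) - 1 = 1, borrow out 1
  col 2: (1 - 1 borrow-in) - 0 → 0 - 0 = 0, borrow out 0
  col 3: (0 - 0 borrow-in) - 1 → borrow from next column: (0+2) - 1 = 1, borrow out 1
  col 4: (0 - 1 borrow-in) - 1 → borrow from next column: (-1+2) - 1 = 0, borrow out 1
  col 5: (1 - 1 borrow-in) - 1 → borrow from next column: (0+2) - 1 = 1, borrow out 1
  col 6: (0 - 1 borrow-in) - 0 → borrow from next column: (-1+2) - 0 = 1, borrow out 1
  col 7: (0 - 1 borrow-in) - 0 → borrow from next column: (-1+2) - 0 = 1, borrow out 1
  col 8: (1 - 1 borrow-in) - 0 → 0 - 0 = 0, borrow out 0
  col 9: (1 - 0 borrow-in) - 0 → 1 - 0 = 1, borrow out 0
  col 10: (1 - 0 borrow-in) - 1 → 1 - 1 = 0, borrow out 0
Reading bits MSB→LSB: 01011101011
Strip leading zeros: 1011101011
= 1011101011


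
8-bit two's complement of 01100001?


Original: 01100001
Step 1 - Invert all bits: 10011110
Step 2 - Add 1: 10011110 + 1
= 10011111 (represents -97)


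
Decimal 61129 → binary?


Divide by 2 repeatedly:
61129 ÷ 2 = 30564 remainder 1
30564 ÷ 2 = 15282 remainder 0
15282 ÷ 2 = 7641 remainder 0
7641 ÷ 2 = 3820 remainder 1
3820 ÷ 2 = 1910 remainder 0
1910 ÷ 2 = 955 remainder 0
955 ÷ 2 = 477 remainder 1
477 ÷ 2 = 238 remainder 1
238 ÷ 2 = 119 remainder 0
119 ÷ 2 = 59 remainder 1
59 ÷ 2 = 29 remainder 1
29 ÷ 2 = 14 remainder 1
14 ÷ 2 = 7 remainder 0
7 ÷ 2 = 3 remainder 1
3 ÷ 2 = 1 remainder 1
1 ÷ 2 = 0 remainder 1
Reading remainders bottom-up:
= 1110111011001001


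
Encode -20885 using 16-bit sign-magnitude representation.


Sign bit: 1 (negative)
Magnitude: 20885 = 101000110010101
= 1101000110010101


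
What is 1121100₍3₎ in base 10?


Positional values (base 3):
  0 × 3^0 = 0 × 1 = 0
  0 × 3^1 = 0 × 3 = 0
  1 × 3^2 = 1 × 9 = 9
  1 × 3^3 = 1 × 27 = 27
  2 × 3^4 = 2 × 81 = 162
  1 × 3^5 = 1 × 243 = 243
  1 × 3^6 = 1 × 729 = 729
Sum = 0 + 0 + 9 + 27 + 162 + 243 + 729
= 1170


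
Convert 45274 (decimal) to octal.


Divide by 8 repeatedly:
45274 ÷ 8 = 5659 remainder 2
5659 ÷ 8 = 707 remainder 3
707 ÷ 8 = 88 remainder 3
88 ÷ 8 = 11 remainder 0
11 ÷ 8 = 1 remainder 3
1 ÷ 8 = 0 remainder 1
Reading remainders bottom-up:
= 0o130332


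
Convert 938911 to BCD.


Each digit → 4-bit binary:
  9 → 1001
  3 → 0011
  8 → 1000
  9 → 1001
  1 → 0001
  1 → 0001
= 1001 0011 1000 1001 0001 0001


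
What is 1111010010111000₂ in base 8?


Group into 3-bit groups: 001111010010111000
  001 = 1
  111 = 7
  010 = 2
  010 = 2
  111 = 7
  000 = 0
= 0o172270


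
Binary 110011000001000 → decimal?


Positional values:
Bit 3: 1 × 2^3 = 8
Bit 9: 1 × 2^9 = 512
Bit 10: 1 × 2^10 = 1024
Bit 13: 1 × 2^13 = 8192
Bit 14: 1 × 2^14 = 16384
Sum = 8 + 512 + 1024 + 8192 + 16384
= 26120


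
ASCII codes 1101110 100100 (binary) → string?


Codes (binary): 1101110 100100
Per-code ASCII lookup:
  1101110 = 110  (range 97-122: lowercase, 110 - 97 = 13) → 'n'
  100100 = 36  (special character) → '$'
= 'n$'


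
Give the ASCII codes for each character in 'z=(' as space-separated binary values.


String: 'z=('  (3 characters)
Per-character ASCII lookup:
  'z': lowercase starts at 97: 'z' = 97 + 25 = 122 → 1111010
  '=': special character: '=' = 61 → 111101
  '(': special character: '(' = 40 → 101000
= 1111010 111101 101000


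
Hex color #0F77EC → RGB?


Hex: #0F77EC
R = 0F₁₆ = 15
G = 77₁₆ = 119
B = EC₁₆ = 236
= RGB(15, 119, 236)


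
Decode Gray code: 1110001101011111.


Gray code: 1110001101011111
MSB stays the same: 1
Each subsequent bit = prev_binary XOR current_gray:
  B[1] = 1 XOR 1 = 0
  B[2] = 0 XOR 1 = 1
  B[3] = 1 XOR 0 = 1
  B[4] = 1 XOR 0 = 1
  B[5] = 1 XOR 0 = 1
  B[6] = 1 XOR 1 = 0
  B[7] = 0 XOR 1 = 1
  B[8] = 1 XOR 0 = 1
  B[9] = 1 XOR 1 = 0
  B[10] = 0 XOR 0 = 0
  B[11] = 0 XOR 1 = 1
  B[12] = 1 XOR 1 = 0
  B[13] = 0 XOR 1 = 1
  B[14] = 1 XOR 1 = 0
  B[15] = 0 XOR 1 = 1
= 1011110110010101 (48533 decimal)


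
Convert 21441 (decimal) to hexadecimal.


Divide by 16 repeatedly:
21441 ÷ 16 = 1340 remainder 1 (1)
1340 ÷ 16 = 83 remainder 12 (C)
83 ÷ 16 = 5 remainder 3 (3)
5 ÷ 16 = 0 remainder 5 (5)
Reading remainders bottom-up:
= 0x53C1


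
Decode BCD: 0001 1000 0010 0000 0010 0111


Each 4-bit group → digit:
  0001 → 1
  1000 → 8
  0010 → 2
  0000 → 0
  0010 → 2
  0111 → 7
= 182027


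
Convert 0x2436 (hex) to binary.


Each hex digit → 4 binary bits:
  2 = 0010
  4 = 0100
  3 = 0011
  6 = 0110
Concatenate: 0010 0100 0011 0110
= 0010010000110110


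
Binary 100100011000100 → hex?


Group into 4-bit nibbles: 0100100011000100
  0100 = 4
  1000 = 8
  1100 = C
  0100 = 4
= 0x48C4


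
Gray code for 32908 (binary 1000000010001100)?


Binary: 1000000010001100
Gray code: G = B XOR (B >> 1)
B >> 1 = 0100000001000110
1000000010001100 XOR 0100000001000110:
  1 XOR 0 = 1
  0 XOR 1 = 1
  0 XOR 0 = 0
  0 XOR 0 = 0
  0 XOR 0 = 0
  0 XOR 0 = 0
  0 XOR 0 = 0
  0 XOR 0 = 0
  1 XOR 0 = 1
  0 XOR 1 = 1
  0 XOR 0 = 0
  0 XOR 0 = 0
  1 XOR 0 = 1
  1 XOR 1 = 0
  0 XOR 1 = 1
  0 XOR 0 = 0
= 1100000011001010


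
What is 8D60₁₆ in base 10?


Positional values:
Position 0: 0 × 16^0 = 0 × 1 = 0
Position 1: 6 × 16^1 = 6 × 16 = 96
Position 2: D × 16^2 = 13 × 256 = 3328
Position 3: 8 × 16^3 = 8 × 4096 = 32768
Sum = 0 + 96 + 3328 + 32768
= 36192


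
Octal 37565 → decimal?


Positional values:
Position 0: 5 × 8^0 = 5
Position 1: 6 × 8^1 = 48
Position 2: 5 × 8^2 = 320
Position 3: 7 × 8^3 = 3584
Position 4: 3 × 8^4 = 12288
Sum = 5 + 48 + 320 + 3584 + 12288
= 16245


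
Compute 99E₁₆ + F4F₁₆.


Align and add column by column (LSB to MSB, each column mod 16 with carry):
  099E
+ 0F4F
  ----
  col 0: E(14) + F(15) + 0 (carry in) = 29 → D(13), carry out 1
  col 1: 9(9) + 4(4) + 1 (carry in) = 14 → E(14), carry out 0
  col 2: 9(9) + F(15) + 0 (carry in) = 24 → 8(8), carry out 1
  col 3: 0(0) + 0(0) + 1 (carry in) = 1 → 1(1), carry out 0
Reading digits MSB→LSB: 18ED
Strip leading zeros: 18ED
= 0x18ED


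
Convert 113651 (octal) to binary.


Each octal digit → 3 binary bits:
  1 = 001
  1 = 001
  3 = 011
  6 = 110
  5 = 101
  1 = 001
Concatenate: 001 001 011 110 101 001
= 001001011110101001


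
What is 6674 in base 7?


Divide by 7 repeatedly:
6674 ÷ 7 = 953 remainder 3
953 ÷ 7 = 136 remainder 1
136 ÷ 7 = 19 remainder 3
19 ÷ 7 = 2 remainder 5
2 ÷ 7 = 0 remainder 2
Reading remainders bottom-up:
= 25313


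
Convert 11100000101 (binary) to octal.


Group into 3-bit groups: 011100000101
  011 = 3
  100 = 4
  000 = 0
  101 = 5
= 0o3405


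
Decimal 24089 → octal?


Divide by 8 repeatedly:
24089 ÷ 8 = 3011 remainder 1
3011 ÷ 8 = 376 remainder 3
376 ÷ 8 = 47 remainder 0
47 ÷ 8 = 5 remainder 7
5 ÷ 8 = 0 remainder 5
Reading remainders bottom-up:
= 0o57031


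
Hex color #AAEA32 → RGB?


Hex: #AAEA32
R = AA₁₆ = 170
G = EA₁₆ = 234
B = 32₁₆ = 50
= RGB(170, 234, 50)


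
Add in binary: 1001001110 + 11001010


Align and add column by column (LSB to MSB, carry propagating):
  01001001110
+ 00011001010
  -----------
  col 0: 0 + 0 + 0 (carry in) = 0 → bit 0, carry out 0
  col 1: 1 + 1 + 0 (carry in) = 2 → bit 0, carry out 1
  col 2: 1 + 0 + 1 (carry in) = 2 → bit 0, carry out 1
  col 3: 1 + 1 + 1 (carry in) = 3 → bit 1, carry out 1
  col 4: 0 + 0 + 1 (carry in) = 1 → bit 1, carry out 0
  col 5: 0 + 0 + 0 (carry in) = 0 → bit 0, carry out 0
  col 6: 1 + 1 + 0 (carry in) = 2 → bit 0, carry out 1
  col 7: 0 + 1 + 1 (carry in) = 2 → bit 0, carry out 1
  col 8: 0 + 0 + 1 (carry in) = 1 → bit 1, carry out 0
  col 9: 1 + 0 + 0 (carry in) = 1 → bit 1, carry out 0
  col 10: 0 + 0 + 0 (carry in) = 0 → bit 0, carry out 0
Reading bits MSB→LSB: 01100011000
Strip leading zeros: 1100011000
= 1100011000


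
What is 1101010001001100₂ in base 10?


Positional values:
Bit 2: 1 × 2^2 = 4
Bit 3: 1 × 2^3 = 8
Bit 6: 1 × 2^6 = 64
Bit 10: 1 × 2^10 = 1024
Bit 12: 1 × 2^12 = 4096
Bit 14: 1 × 2^14 = 16384
Bit 15: 1 × 2^15 = 32768
Sum = 4 + 8 + 64 + 1024 + 4096 + 16384 + 32768
= 54348


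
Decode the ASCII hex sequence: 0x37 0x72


Codes (hex): 0x37 0x72
Per-code ASCII lookup:
  0x37 = 55  (range 48-57: digits, 55 - 48 = 7) → '7'
  0x72 = 114  (range 97-122: lowercase, 114 - 97 = 17) → 'r'
= '7r'


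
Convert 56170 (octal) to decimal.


Positional values:
Position 0: 0 × 8^0 = 0
Position 1: 7 × 8^1 = 56
Position 2: 1 × 8^2 = 64
Position 3: 6 × 8^3 = 3072
Position 4: 5 × 8^4 = 20480
Sum = 0 + 56 + 64 + 3072 + 20480
= 23672


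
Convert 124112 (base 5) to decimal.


Positional values (base 5):
  2 × 5^0 = 2 × 1 = 2
  1 × 5^1 = 1 × 5 = 5
  1 × 5^2 = 1 × 25 = 25
  4 × 5^3 = 4 × 125 = 500
  2 × 5^4 = 2 × 625 = 1250
  1 × 5^5 = 1 × 3125 = 3125
Sum = 2 + 5 + 25 + 500 + 1250 + 3125
= 4907


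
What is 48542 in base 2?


Divide by 2 repeatedly:
48542 ÷ 2 = 24271 remainder 0
24271 ÷ 2 = 12135 remainder 1
12135 ÷ 2 = 6067 remainder 1
6067 ÷ 2 = 3033 remainder 1
3033 ÷ 2 = 1516 remainder 1
1516 ÷ 2 = 758 remainder 0
758 ÷ 2 = 379 remainder 0
379 ÷ 2 = 189 remainder 1
189 ÷ 2 = 94 remainder 1
94 ÷ 2 = 47 remainder 0
47 ÷ 2 = 23 remainder 1
23 ÷ 2 = 11 remainder 1
11 ÷ 2 = 5 remainder 1
5 ÷ 2 = 2 remainder 1
2 ÷ 2 = 1 remainder 0
1 ÷ 2 = 0 remainder 1
Reading remainders bottom-up:
= 1011110110011110


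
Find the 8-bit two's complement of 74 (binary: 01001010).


Original: 01001010
Step 1 - Invert all bits: 10110101
Step 2 - Add 1: 10110101 + 1
= 10110110 (represents -74)


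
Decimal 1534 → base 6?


Divide by 6 repeatedly:
1534 ÷ 6 = 255 remainder 4
255 ÷ 6 = 42 remainder 3
42 ÷ 6 = 7 remainder 0
7 ÷ 6 = 1 remainder 1
1 ÷ 6 = 0 remainder 1
Reading remainders bottom-up:
= 11034


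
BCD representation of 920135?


Each digit → 4-bit binary:
  9 → 1001
  2 → 0010
  0 → 0000
  1 → 0001
  3 → 0011
  5 → 0101
= 1001 0010 0000 0001 0011 0101


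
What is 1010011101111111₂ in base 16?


Group into 4-bit nibbles: 1010011101111111
  1010 = A
  0111 = 7
  0111 = 7
  1111 = F
= 0xA77F


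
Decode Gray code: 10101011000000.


Gray code: 10101011000000
MSB stays the same: 1
Each subsequent bit = prev_binary XOR current_gray:
  B[1] = 1 XOR 0 = 1
  B[2] = 1 XOR 1 = 0
  B[3] = 0 XOR 0 = 0
  B[4] = 0 XOR 1 = 1
  B[5] = 1 XOR 0 = 1
  B[6] = 1 XOR 1 = 0
  B[7] = 0 XOR 1 = 1
  B[8] = 1 XOR 0 = 1
  B[9] = 1 XOR 0 = 1
  B[10] = 1 XOR 0 = 1
  B[11] = 1 XOR 0 = 1
  B[12] = 1 XOR 0 = 1
  B[13] = 1 XOR 0 = 1
= 11001101111111 (13183 decimal)


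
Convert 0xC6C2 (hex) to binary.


Each hex digit → 4 binary bits:
  C = 1100
  6 = 0110
  C = 1100
  2 = 0010
Concatenate: 1100 0110 1100 0010
= 1100011011000010


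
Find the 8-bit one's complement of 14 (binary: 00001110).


Original: 00001110
Invert all bits:
  bit 0: 0 → 1
  bit 1: 0 → 1
  bit 2: 0 → 1
  bit 3: 0 → 1
  bit 4: 1 → 0
  bit 5: 1 → 0
  bit 6: 1 → 0
  bit 7: 0 → 1
= 11110001


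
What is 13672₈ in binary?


Each octal digit → 3 binary bits:
  1 = 001
  3 = 011
  6 = 110
  7 = 111
  2 = 010
Concatenate: 001 011 110 111 010
= 001011110111010


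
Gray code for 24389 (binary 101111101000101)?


Binary: 101111101000101
Gray code: G = B XOR (B >> 1)
B >> 1 = 010111110100010
101111101000101 XOR 010111110100010:
  1 XOR 0 = 1
  0 XOR 1 = 1
  1 XOR 0 = 1
  1 XOR 1 = 0
  1 XOR 1 = 0
  1 XOR 1 = 0
  1 XOR 1 = 0
  0 XOR 1 = 1
  1 XOR 0 = 1
  0 XOR 1 = 1
  0 XOR 0 = 0
  0 XOR 0 = 0
  1 XOR 0 = 1
  0 XOR 1 = 1
  1 XOR 0 = 1
= 111000011100111


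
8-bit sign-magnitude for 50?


Sign bit: 0 (positive)
Magnitude: 50 = 0110010
= 00110010


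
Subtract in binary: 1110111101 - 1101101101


Align and subtract column by column (LSB to MSB, borrowing when needed):
  1110111101
- 1101101101
  ----------
  col 0: (1 - 0 borrow-in) - 1 → 1 - 1 = 0, borrow out 0
  col 1: (0 - 0 borrow-in) - 0 → 0 - 0 = 0, borrow out 0
  col 2: (1 - 0 borrow-in) - 1 → 1 - 1 = 0, borrow out 0
  col 3: (1 - 0 borrow-in) - 1 → 1 - 1 = 0, borrow out 0
  col 4: (1 - 0 borrow-in) - 0 → 1 - 0 = 1, borrow out 0
  col 5: (1 - 0 borrow-in) - 1 → 1 - 1 = 0, borrow out 0
  col 6: (0 - 0 borrow-in) - 1 → borrow from next column: (0+2) - 1 = 1, borrow out 1
  col 7: (1 - 1 borrow-in) - 0 → 0 - 0 = 0, borrow out 0
  col 8: (1 - 0 borrow-in) - 1 → 1 - 1 = 0, borrow out 0
  col 9: (1 - 0 borrow-in) - 1 → 1 - 1 = 0, borrow out 0
Reading bits MSB→LSB: 0001010000
Strip leading zeros: 1010000
= 1010000


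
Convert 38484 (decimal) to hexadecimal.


Divide by 16 repeatedly:
38484 ÷ 16 = 2405 remainder 4 (4)
2405 ÷ 16 = 150 remainder 5 (5)
150 ÷ 16 = 9 remainder 6 (6)
9 ÷ 16 = 0 remainder 9 (9)
Reading remainders bottom-up:
= 0x9654


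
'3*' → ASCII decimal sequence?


String: '3*'  (2 characters)
Per-character ASCII lookup:
  '3': digits start at 48: '3' = 48 + 3 = 51
  '*': special character: '*' = 42
= 51 42


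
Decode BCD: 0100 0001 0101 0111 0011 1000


Each 4-bit group → digit:
  0100 → 4
  0001 → 1
  0101 → 5
  0111 → 7
  0011 → 3
  1000 → 8
= 415738


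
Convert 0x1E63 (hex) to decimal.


Positional values:
Position 0: 3 × 16^0 = 3 × 1 = 3
Position 1: 6 × 16^1 = 6 × 16 = 96
Position 2: E × 16^2 = 14 × 256 = 3584
Position 3: 1 × 16^3 = 1 × 4096 = 4096
Sum = 3 + 96 + 3584 + 4096
= 7779


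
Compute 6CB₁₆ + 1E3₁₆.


Align and add column by column (LSB to MSB, each column mod 16 with carry):
  06CB
+ 01E3
  ----
  col 0: B(11) + 3(3) + 0 (carry in) = 14 → E(14), carry out 0
  col 1: C(12) + E(14) + 0 (carry in) = 26 → A(10), carry out 1
  col 2: 6(6) + 1(1) + 1 (carry in) = 8 → 8(8), carry out 0
  col 3: 0(0) + 0(0) + 0 (carry in) = 0 → 0(0), carry out 0
Reading digits MSB→LSB: 08AE
Strip leading zeros: 8AE
= 0x8AE


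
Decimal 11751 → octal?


Divide by 8 repeatedly:
11751 ÷ 8 = 1468 remainder 7
1468 ÷ 8 = 183 remainder 4
183 ÷ 8 = 22 remainder 7
22 ÷ 8 = 2 remainder 6
2 ÷ 8 = 0 remainder 2
Reading remainders bottom-up:
= 0o26747


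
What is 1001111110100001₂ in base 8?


Group into 3-bit groups: 001001111110100001
  001 = 1
  001 = 1
  111 = 7
  110 = 6
  100 = 4
  001 = 1
= 0o117641


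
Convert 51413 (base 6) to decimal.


Positional values (base 6):
  3 × 6^0 = 3 × 1 = 3
  1 × 6^1 = 1 × 6 = 6
  4 × 6^2 = 4 × 36 = 144
  1 × 6^3 = 1 × 216 = 216
  5 × 6^4 = 5 × 1296 = 6480
Sum = 3 + 6 + 144 + 216 + 6480
= 6849


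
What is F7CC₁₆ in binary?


Each hex digit → 4 binary bits:
  F = 1111
  7 = 0111
  C = 1100
  C = 1100
Concatenate: 1111 0111 1100 1100
= 1111011111001100


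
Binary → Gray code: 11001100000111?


Binary: 11001100000111
Gray code: G = B XOR (B >> 1)
B >> 1 = 01100110000011
11001100000111 XOR 01100110000011:
  1 XOR 0 = 1
  1 XOR 1 = 0
  0 XOR 1 = 1
  0 XOR 0 = 0
  1 XOR 0 = 1
  1 XOR 1 = 0
  0 XOR 1 = 1
  0 XOR 0 = 0
  0 XOR 0 = 0
  0 XOR 0 = 0
  0 XOR 0 = 0
  1 XOR 0 = 1
  1 XOR 1 = 0
  1 XOR 1 = 0
= 10101010000100


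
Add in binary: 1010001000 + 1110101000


Align and add column by column (LSB to MSB, carry propagating):
  01010001000
+ 01110101000
  -----------
  col 0: 0 + 0 + 0 (carry in) = 0 → bit 0, carry out 0
  col 1: 0 + 0 + 0 (carry in) = 0 → bit 0, carry out 0
  col 2: 0 + 0 + 0 (carry in) = 0 → bit 0, carry out 0
  col 3: 1 + 1 + 0 (carry in) = 2 → bit 0, carry out 1
  col 4: 0 + 0 + 1 (carry in) = 1 → bit 1, carry out 0
  col 5: 0 + 1 + 0 (carry in) = 1 → bit 1, carry out 0
  col 6: 0 + 0 + 0 (carry in) = 0 → bit 0, carry out 0
  col 7: 1 + 1 + 0 (carry in) = 2 → bit 0, carry out 1
  col 8: 0 + 1 + 1 (carry in) = 2 → bit 0, carry out 1
  col 9: 1 + 1 + 1 (carry in) = 3 → bit 1, carry out 1
  col 10: 0 + 0 + 1 (carry in) = 1 → bit 1, carry out 0
Reading bits MSB→LSB: 11000110000
Strip leading zeros: 11000110000
= 11000110000


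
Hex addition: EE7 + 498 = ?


Align and add column by column (LSB to MSB, each column mod 16 with carry):
  0EE7
+ 0498
  ----
  col 0: 7(7) + 8(8) + 0 (carry in) = 15 → F(15), carry out 0
  col 1: E(14) + 9(9) + 0 (carry in) = 23 → 7(7), carry out 1
  col 2: E(14) + 4(4) + 1 (carry in) = 19 → 3(3), carry out 1
  col 3: 0(0) + 0(0) + 1 (carry in) = 1 → 1(1), carry out 0
Reading digits MSB→LSB: 137F
Strip leading zeros: 137F
= 0x137F


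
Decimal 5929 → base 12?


Divide by 12 repeatedly:
5929 ÷ 12 = 494 remainder 1
494 ÷ 12 = 41 remainder 2
41 ÷ 12 = 3 remainder 5
3 ÷ 12 = 0 remainder 3
Reading remainders bottom-up:
= 3521


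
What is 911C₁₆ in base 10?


Positional values:
Position 0: C × 16^0 = 12 × 1 = 12
Position 1: 1 × 16^1 = 1 × 16 = 16
Position 2: 1 × 16^2 = 1 × 256 = 256
Position 3: 9 × 16^3 = 9 × 4096 = 36864
Sum = 12 + 16 + 256 + 36864
= 37148


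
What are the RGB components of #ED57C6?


Hex: #ED57C6
R = ED₁₆ = 237
G = 57₁₆ = 87
B = C6₁₆ = 198
= RGB(237, 87, 198)


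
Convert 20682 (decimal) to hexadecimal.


Divide by 16 repeatedly:
20682 ÷ 16 = 1292 remainder 10 (A)
1292 ÷ 16 = 80 remainder 12 (C)
80 ÷ 16 = 5 remainder 0 (0)
5 ÷ 16 = 0 remainder 5 (5)
Reading remainders bottom-up:
= 0x50CA


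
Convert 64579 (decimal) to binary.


Divide by 2 repeatedly:
64579 ÷ 2 = 32289 remainder 1
32289 ÷ 2 = 16144 remainder 1
16144 ÷ 2 = 8072 remainder 0
8072 ÷ 2 = 4036 remainder 0
4036 ÷ 2 = 2018 remainder 0
2018 ÷ 2 = 1009 remainder 0
1009 ÷ 2 = 504 remainder 1
504 ÷ 2 = 252 remainder 0
252 ÷ 2 = 126 remainder 0
126 ÷ 2 = 63 remainder 0
63 ÷ 2 = 31 remainder 1
31 ÷ 2 = 15 remainder 1
15 ÷ 2 = 7 remainder 1
7 ÷ 2 = 3 remainder 1
3 ÷ 2 = 1 remainder 1
1 ÷ 2 = 0 remainder 1
Reading remainders bottom-up:
= 1111110001000011


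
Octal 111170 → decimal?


Positional values:
Position 0: 0 × 8^0 = 0
Position 1: 7 × 8^1 = 56
Position 2: 1 × 8^2 = 64
Position 3: 1 × 8^3 = 512
Position 4: 1 × 8^4 = 4096
Position 5: 1 × 8^5 = 32768
Sum = 0 + 56 + 64 + 512 + 4096 + 32768
= 37496


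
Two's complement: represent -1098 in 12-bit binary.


Original: 010001001010
Step 1 - Invert all bits: 101110110101
Step 2 - Add 1: 101110110101 + 1
= 101110110110 (represents -1098)


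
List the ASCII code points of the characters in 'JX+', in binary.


String: 'JX+'  (3 characters)
Per-character ASCII lookup:
  'J': uppercase starts at 65: 'J' = 65 + 9 = 74 → 1001010
  'X': uppercase starts at 65: 'X' = 65 + 23 = 88 → 1011000
  '+': special character: '+' = 43 → 101011
= 1001010 1011000 101011


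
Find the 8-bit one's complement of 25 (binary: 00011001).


Original: 00011001
Invert all bits:
  bit 0: 0 → 1
  bit 1: 0 → 1
  bit 2: 0 → 1
  bit 3: 1 → 0
  bit 4: 1 → 0
  bit 5: 0 → 1
  bit 6: 0 → 1
  bit 7: 1 → 0
= 11100110


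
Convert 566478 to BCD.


Each digit → 4-bit binary:
  5 → 0101
  6 → 0110
  6 → 0110
  4 → 0100
  7 → 0111
  8 → 1000
= 0101 0110 0110 0100 0111 1000


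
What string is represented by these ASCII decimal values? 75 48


Codes (decimal): 75 48
Per-code ASCII lookup:
  75  (range 65-90: uppercase, 75 - 65 = 10) → 'K'
  48  (range 48-57: digits, 48 - 48 = 0) → '0'
= 'K0'


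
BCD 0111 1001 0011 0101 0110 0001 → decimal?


Each 4-bit group → digit:
  0111 → 7
  1001 → 9
  0011 → 3
  0101 → 5
  0110 → 6
  0001 → 1
= 793561


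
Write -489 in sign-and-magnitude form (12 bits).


Sign bit: 1 (negative)
Magnitude: 489 = 00111101001
= 100111101001


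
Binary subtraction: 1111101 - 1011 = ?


Align and subtract column by column (LSB to MSB, borrowing when needed):
  1111101
- 0001011
  -------
  col 0: (1 - 0 borrow-in) - 1 → 1 - 1 = 0, borrow out 0
  col 1: (0 - 0 borrow-in) - 1 → borrow from next column: (0+2) - 1 = 1, borrow out 1
  col 2: (1 - 1 borrow-in) - 0 → 0 - 0 = 0, borrow out 0
  col 3: (1 - 0 borrow-in) - 1 → 1 - 1 = 0, borrow out 0
  col 4: (1 - 0 borrow-in) - 0 → 1 - 0 = 1, borrow out 0
  col 5: (1 - 0 borrow-in) - 0 → 1 - 0 = 1, borrow out 0
  col 6: (1 - 0 borrow-in) - 0 → 1 - 0 = 1, borrow out 0
Reading bits MSB→LSB: 1110010
Strip leading zeros: 1110010
= 1110010


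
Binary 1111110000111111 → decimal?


Positional values:
Bit 0: 1 × 2^0 = 1
Bit 1: 1 × 2^1 = 2
Bit 2: 1 × 2^2 = 4
Bit 3: 1 × 2^3 = 8
Bit 4: 1 × 2^4 = 16
Bit 5: 1 × 2^5 = 32
Bit 10: 1 × 2^10 = 1024
Bit 11: 1 × 2^11 = 2048
Bit 12: 1 × 2^12 = 4096
Bit 13: 1 × 2^13 = 8192
Bit 14: 1 × 2^14 = 16384
Bit 15: 1 × 2^15 = 32768
Sum = 1 + 2 + 4 + 8 + 16 + 32 + 1024 + 2048 + 4096 + 8192 + 16384 + 32768
= 64575


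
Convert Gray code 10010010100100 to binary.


Gray code: 10010010100100
MSB stays the same: 1
Each subsequent bit = prev_binary XOR current_gray:
  B[1] = 1 XOR 0 = 1
  B[2] = 1 XOR 0 = 1
  B[3] = 1 XOR 1 = 0
  B[4] = 0 XOR 0 = 0
  B[5] = 0 XOR 0 = 0
  B[6] = 0 XOR 1 = 1
  B[7] = 1 XOR 0 = 1
  B[8] = 1 XOR 1 = 0
  B[9] = 0 XOR 0 = 0
  B[10] = 0 XOR 0 = 0
  B[11] = 0 XOR 1 = 1
  B[12] = 1 XOR 0 = 1
  B[13] = 1 XOR 0 = 1
= 11100011000111 (14535 decimal)


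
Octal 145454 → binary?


Each octal digit → 3 binary bits:
  1 = 001
  4 = 100
  5 = 101
  4 = 100
  5 = 101
  4 = 100
Concatenate: 001 100 101 100 101 100
= 001100101100101100


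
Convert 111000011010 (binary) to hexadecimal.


Group into 4-bit nibbles: 111000011010
  1110 = E
  0001 = 1
  1010 = A
= 0xE1A


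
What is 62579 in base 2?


Divide by 2 repeatedly:
62579 ÷ 2 = 31289 remainder 1
31289 ÷ 2 = 15644 remainder 1
15644 ÷ 2 = 7822 remainder 0
7822 ÷ 2 = 3911 remainder 0
3911 ÷ 2 = 1955 remainder 1
1955 ÷ 2 = 977 remainder 1
977 ÷ 2 = 488 remainder 1
488 ÷ 2 = 244 remainder 0
244 ÷ 2 = 122 remainder 0
122 ÷ 2 = 61 remainder 0
61 ÷ 2 = 30 remainder 1
30 ÷ 2 = 15 remainder 0
15 ÷ 2 = 7 remainder 1
7 ÷ 2 = 3 remainder 1
3 ÷ 2 = 1 remainder 1
1 ÷ 2 = 0 remainder 1
Reading remainders bottom-up:
= 1111010001110011


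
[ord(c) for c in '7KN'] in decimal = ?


String: '7KN'  (3 characters)
Per-character ASCII lookup:
  '7': digits start at 48: '7' = 48 + 7 = 55
  'K': uppercase starts at 65: 'K' = 65 + 10 = 75
  'N': uppercase starts at 65: 'N' = 65 + 13 = 78
= 55 75 78


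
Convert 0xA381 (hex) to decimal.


Positional values:
Position 0: 1 × 16^0 = 1 × 1 = 1
Position 1: 8 × 16^1 = 8 × 16 = 128
Position 2: 3 × 16^2 = 3 × 256 = 768
Position 3: A × 16^3 = 10 × 4096 = 40960
Sum = 1 + 128 + 768 + 40960
= 41857


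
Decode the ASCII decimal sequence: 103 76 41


Codes (decimal): 103 76 41
Per-code ASCII lookup:
  103  (range 97-122: lowercase, 103 - 97 = 6) → 'g'
  76  (range 65-90: uppercase, 76 - 65 = 11) → 'L'
  41  (special character) → ')'
= 'gL)'


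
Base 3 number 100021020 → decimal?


Positional values (base 3):
  0 × 3^0 = 0 × 1 = 0
  2 × 3^1 = 2 × 3 = 6
  0 × 3^2 = 0 × 9 = 0
  1 × 3^3 = 1 × 27 = 27
  2 × 3^4 = 2 × 81 = 162
  0 × 3^5 = 0 × 243 = 0
  0 × 3^6 = 0 × 729 = 0
  0 × 3^7 = 0 × 2187 = 0
  1 × 3^8 = 1 × 6561 = 6561
Sum = 0 + 6 + 0 + 27 + 162 + 0 + 0 + 0 + 6561
= 6756


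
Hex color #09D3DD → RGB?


Hex: #09D3DD
R = 09₁₆ = 9
G = D3₁₆ = 211
B = DD₁₆ = 221
= RGB(9, 211, 221)


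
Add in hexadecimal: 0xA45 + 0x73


Align and add column by column (LSB to MSB, each column mod 16 with carry):
  0A45
+ 0073
  ----
  col 0: 5(5) + 3(3) + 0 (carry in) = 8 → 8(8), carry out 0
  col 1: 4(4) + 7(7) + 0 (carry in) = 11 → B(11), carry out 0
  col 2: A(10) + 0(0) + 0 (carry in) = 10 → A(10), carry out 0
  col 3: 0(0) + 0(0) + 0 (carry in) = 0 → 0(0), carry out 0
Reading digits MSB→LSB: 0AB8
Strip leading zeros: AB8
= 0xAB8


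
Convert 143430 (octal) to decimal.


Positional values:
Position 0: 0 × 8^0 = 0
Position 1: 3 × 8^1 = 24
Position 2: 4 × 8^2 = 256
Position 3: 3 × 8^3 = 1536
Position 4: 4 × 8^4 = 16384
Position 5: 1 × 8^5 = 32768
Sum = 0 + 24 + 256 + 1536 + 16384 + 32768
= 50968


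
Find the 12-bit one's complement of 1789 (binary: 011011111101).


Original: 011011111101
Invert all bits:
  bit 0: 0 → 1
  bit 1: 1 → 0
  bit 2: 1 → 0
  bit 3: 0 → 1
  bit 4: 1 → 0
  bit 5: 1 → 0
  bit 6: 1 → 0
  bit 7: 1 → 0
  bit 8: 1 → 0
  bit 9: 1 → 0
  bit 10: 0 → 1
  bit 11: 1 → 0
= 100100000010


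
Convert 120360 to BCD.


Each digit → 4-bit binary:
  1 → 0001
  2 → 0010
  0 → 0000
  3 → 0011
  6 → 0110
  0 → 0000
= 0001 0010 0000 0011 0110 0000


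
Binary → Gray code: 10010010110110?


Binary: 10010010110110
Gray code: G = B XOR (B >> 1)
B >> 1 = 01001001011011
10010010110110 XOR 01001001011011:
  1 XOR 0 = 1
  0 XOR 1 = 1
  0 XOR 0 = 0
  1 XOR 0 = 1
  0 XOR 1 = 1
  0 XOR 0 = 0
  1 XOR 0 = 1
  0 XOR 1 = 1
  1 XOR 0 = 1
  1 XOR 1 = 0
  0 XOR 1 = 1
  1 XOR 0 = 1
  1 XOR 1 = 0
  0 XOR 1 = 1
= 11011011101101


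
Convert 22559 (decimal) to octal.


Divide by 8 repeatedly:
22559 ÷ 8 = 2819 remainder 7
2819 ÷ 8 = 352 remainder 3
352 ÷ 8 = 44 remainder 0
44 ÷ 8 = 5 remainder 4
5 ÷ 8 = 0 remainder 5
Reading remainders bottom-up:
= 0o54037


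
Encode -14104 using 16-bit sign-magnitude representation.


Sign bit: 1 (negative)
Magnitude: 14104 = 011011100011000
= 1011011100011000


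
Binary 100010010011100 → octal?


Group into 3-bit groups: 100010010011100
  100 = 4
  010 = 2
  010 = 2
  011 = 3
  100 = 4
= 0o42234


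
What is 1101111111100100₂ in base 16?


Group into 4-bit nibbles: 1101111111100100
  1101 = D
  1111 = F
  1110 = E
  0100 = 4
= 0xDFE4


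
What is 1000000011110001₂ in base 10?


Positional values:
Bit 0: 1 × 2^0 = 1
Bit 4: 1 × 2^4 = 16
Bit 5: 1 × 2^5 = 32
Bit 6: 1 × 2^6 = 64
Bit 7: 1 × 2^7 = 128
Bit 15: 1 × 2^15 = 32768
Sum = 1 + 16 + 32 + 64 + 128 + 32768
= 33009


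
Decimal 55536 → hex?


Divide by 16 repeatedly:
55536 ÷ 16 = 3471 remainder 0 (0)
3471 ÷ 16 = 216 remainder 15 (F)
216 ÷ 16 = 13 remainder 8 (8)
13 ÷ 16 = 0 remainder 13 (D)
Reading remainders bottom-up:
= 0xD8F0


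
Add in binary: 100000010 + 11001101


Align and add column by column (LSB to MSB, carry propagating):
  0100000010
+ 0011001101
  ----------
  col 0: 0 + 1 + 0 (carry in) = 1 → bit 1, carry out 0
  col 1: 1 + 0 + 0 (carry in) = 1 → bit 1, carry out 0
  col 2: 0 + 1 + 0 (carry in) = 1 → bit 1, carry out 0
  col 3: 0 + 1 + 0 (carry in) = 1 → bit 1, carry out 0
  col 4: 0 + 0 + 0 (carry in) = 0 → bit 0, carry out 0
  col 5: 0 + 0 + 0 (carry in) = 0 → bit 0, carry out 0
  col 6: 0 + 1 + 0 (carry in) = 1 → bit 1, carry out 0
  col 7: 0 + 1 + 0 (carry in) = 1 → bit 1, carry out 0
  col 8: 1 + 0 + 0 (carry in) = 1 → bit 1, carry out 0
  col 9: 0 + 0 + 0 (carry in) = 0 → bit 0, carry out 0
Reading bits MSB→LSB: 0111001111
Strip leading zeros: 111001111
= 111001111


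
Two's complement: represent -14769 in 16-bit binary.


Original: 0011100110110001
Step 1 - Invert all bits: 1100011001001110
Step 2 - Add 1: 1100011001001110 + 1
= 1100011001001111 (represents -14769)


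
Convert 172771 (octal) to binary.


Each octal digit → 3 binary bits:
  1 = 001
  7 = 111
  2 = 010
  7 = 111
  7 = 111
  1 = 001
Concatenate: 001 111 010 111 111 001
= 001111010111111001


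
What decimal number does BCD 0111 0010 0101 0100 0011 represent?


Each 4-bit group → digit:
  0111 → 7
  0010 → 2
  0101 → 5
  0100 → 4
  0011 → 3
= 72543


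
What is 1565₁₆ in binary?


Each hex digit → 4 binary bits:
  1 = 0001
  5 = 0101
  6 = 0110
  5 = 0101
Concatenate: 0001 0101 0110 0101
= 0001010101100101


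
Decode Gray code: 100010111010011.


Gray code: 100010111010011
MSB stays the same: 1
Each subsequent bit = prev_binary XOR current_gray:
  B[1] = 1 XOR 0 = 1
  B[2] = 1 XOR 0 = 1
  B[3] = 1 XOR 0 = 1
  B[4] = 1 XOR 1 = 0
  B[5] = 0 XOR 0 = 0
  B[6] = 0 XOR 1 = 1
  B[7] = 1 XOR 1 = 0
  B[8] = 0 XOR 1 = 1
  B[9] = 1 XOR 0 = 1
  B[10] = 1 XOR 1 = 0
  B[11] = 0 XOR 0 = 0
  B[12] = 0 XOR 0 = 0
  B[13] = 0 XOR 1 = 1
  B[14] = 1 XOR 1 = 0
= 111100101100010 (31074 decimal)


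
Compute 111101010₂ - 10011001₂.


Align and subtract column by column (LSB to MSB, borrowing when needed):
  111101010
- 010011001
  ---------
  col 0: (0 - 0 borrow-in) - 1 → borrow from next column: (0+2) - 1 = 1, borrow out 1
  col 1: (1 - 1 borrow-in) - 0 → 0 - 0 = 0, borrow out 0
  col 2: (0 - 0 borrow-in) - 0 → 0 - 0 = 0, borrow out 0
  col 3: (1 - 0 borrow-in) - 1 → 1 - 1 = 0, borrow out 0
  col 4: (0 - 0 borrow-in) - 1 → borrow from next column: (0+2) - 1 = 1, borrow out 1
  col 5: (1 - 1 borrow-in) - 0 → 0 - 0 = 0, borrow out 0
  col 6: (1 - 0 borrow-in) - 0 → 1 - 0 = 1, borrow out 0
  col 7: (1 - 0 borrow-in) - 1 → 1 - 1 = 0, borrow out 0
  col 8: (1 - 0 borrow-in) - 0 → 1 - 0 = 1, borrow out 0
Reading bits MSB→LSB: 101010001
Strip leading zeros: 101010001
= 101010001


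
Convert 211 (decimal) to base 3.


Divide by 3 repeatedly:
211 ÷ 3 = 70 remainder 1
70 ÷ 3 = 23 remainder 1
23 ÷ 3 = 7 remainder 2
7 ÷ 3 = 2 remainder 1
2 ÷ 3 = 0 remainder 2
Reading remainders bottom-up:
= 21211


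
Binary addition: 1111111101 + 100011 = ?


Align and add column by column (LSB to MSB, carry propagating):
  01111111101
+ 00000100011
  -----------
  col 0: 1 + 1 + 0 (carry in) = 2 → bit 0, carry out 1
  col 1: 0 + 1 + 1 (carry in) = 2 → bit 0, carry out 1
  col 2: 1 + 0 + 1 (carry in) = 2 → bit 0, carry out 1
  col 3: 1 + 0 + 1 (carry in) = 2 → bit 0, carry out 1
  col 4: 1 + 0 + 1 (carry in) = 2 → bit 0, carry out 1
  col 5: 1 + 1 + 1 (carry in) = 3 → bit 1, carry out 1
  col 6: 1 + 0 + 1 (carry in) = 2 → bit 0, carry out 1
  col 7: 1 + 0 + 1 (carry in) = 2 → bit 0, carry out 1
  col 8: 1 + 0 + 1 (carry in) = 2 → bit 0, carry out 1
  col 9: 1 + 0 + 1 (carry in) = 2 → bit 0, carry out 1
  col 10: 0 + 0 + 1 (carry in) = 1 → bit 1, carry out 0
Reading bits MSB→LSB: 10000100000
Strip leading zeros: 10000100000
= 10000100000


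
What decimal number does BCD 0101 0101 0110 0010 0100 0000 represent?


Each 4-bit group → digit:
  0101 → 5
  0101 → 5
  0110 → 6
  0010 → 2
  0100 → 4
  0000 → 0
= 556240


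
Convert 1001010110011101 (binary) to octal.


Group into 3-bit groups: 001001010110011101
  001 = 1
  001 = 1
  010 = 2
  110 = 6
  011 = 3
  101 = 5
= 0o112635


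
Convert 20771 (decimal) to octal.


Divide by 8 repeatedly:
20771 ÷ 8 = 2596 remainder 3
2596 ÷ 8 = 324 remainder 4
324 ÷ 8 = 40 remainder 4
40 ÷ 8 = 5 remainder 0
5 ÷ 8 = 0 remainder 5
Reading remainders bottom-up:
= 0o50443


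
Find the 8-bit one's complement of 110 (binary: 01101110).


Original: 01101110
Invert all bits:
  bit 0: 0 → 1
  bit 1: 1 → 0
  bit 2: 1 → 0
  bit 3: 0 → 1
  bit 4: 1 → 0
  bit 5: 1 → 0
  bit 6: 1 → 0
  bit 7: 0 → 1
= 10010001


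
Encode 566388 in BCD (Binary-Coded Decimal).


Each digit → 4-bit binary:
  5 → 0101
  6 → 0110
  6 → 0110
  3 → 0011
  8 → 1000
  8 → 1000
= 0101 0110 0110 0011 1000 1000


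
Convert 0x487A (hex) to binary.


Each hex digit → 4 binary bits:
  4 = 0100
  8 = 1000
  7 = 0111
  A = 1010
Concatenate: 0100 1000 0111 1010
= 0100100001111010


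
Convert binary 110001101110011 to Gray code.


Binary: 110001101110011
Gray code: G = B XOR (B >> 1)
B >> 1 = 011000110111001
110001101110011 XOR 011000110111001:
  1 XOR 0 = 1
  1 XOR 1 = 0
  0 XOR 1 = 1
  0 XOR 0 = 0
  0 XOR 0 = 0
  1 XOR 0 = 1
  1 XOR 1 = 0
  0 XOR 1 = 1
  1 XOR 0 = 1
  1 XOR 1 = 0
  1 XOR 1 = 0
  0 XOR 1 = 1
  0 XOR 0 = 0
  1 XOR 0 = 1
  1 XOR 1 = 0
= 101001011001010


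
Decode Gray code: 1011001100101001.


Gray code: 1011001100101001
MSB stays the same: 1
Each subsequent bit = prev_binary XOR current_gray:
  B[1] = 1 XOR 0 = 1
  B[2] = 1 XOR 1 = 0
  B[3] = 0 XOR 1 = 1
  B[4] = 1 XOR 0 = 1
  B[5] = 1 XOR 0 = 1
  B[6] = 1 XOR 1 = 0
  B[7] = 0 XOR 1 = 1
  B[8] = 1 XOR 0 = 1
  B[9] = 1 XOR 0 = 1
  B[10] = 1 XOR 1 = 0
  B[11] = 0 XOR 0 = 0
  B[12] = 0 XOR 1 = 1
  B[13] = 1 XOR 0 = 1
  B[14] = 1 XOR 0 = 1
  B[15] = 1 XOR 1 = 0
= 1101110111001110 (56782 decimal)


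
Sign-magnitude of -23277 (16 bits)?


Sign bit: 1 (negative)
Magnitude: 23277 = 101101011101101
= 1101101011101101


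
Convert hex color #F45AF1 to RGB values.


Hex: #F45AF1
R = F4₁₆ = 244
G = 5A₁₆ = 90
B = F1₁₆ = 241
= RGB(244, 90, 241)


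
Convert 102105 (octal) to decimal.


Positional values:
Position 0: 5 × 8^0 = 5
Position 1: 0 × 8^1 = 0
Position 2: 1 × 8^2 = 64
Position 3: 2 × 8^3 = 1024
Position 4: 0 × 8^4 = 0
Position 5: 1 × 8^5 = 32768
Sum = 5 + 0 + 64 + 1024 + 0 + 32768
= 33861


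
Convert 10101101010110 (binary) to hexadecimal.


Group into 4-bit nibbles: 0010101101010110
  0010 = 2
  1011 = B
  0101 = 5
  0110 = 6
= 0x2B56


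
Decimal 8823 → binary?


Divide by 2 repeatedly:
8823 ÷ 2 = 4411 remainder 1
4411 ÷ 2 = 2205 remainder 1
2205 ÷ 2 = 1102 remainder 1
1102 ÷ 2 = 551 remainder 0
551 ÷ 2 = 275 remainder 1
275 ÷ 2 = 137 remainder 1
137 ÷ 2 = 68 remainder 1
68 ÷ 2 = 34 remainder 0
34 ÷ 2 = 17 remainder 0
17 ÷ 2 = 8 remainder 1
8 ÷ 2 = 4 remainder 0
4 ÷ 2 = 2 remainder 0
2 ÷ 2 = 1 remainder 0
1 ÷ 2 = 0 remainder 1
Reading remainders bottom-up:
= 10001001110111
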